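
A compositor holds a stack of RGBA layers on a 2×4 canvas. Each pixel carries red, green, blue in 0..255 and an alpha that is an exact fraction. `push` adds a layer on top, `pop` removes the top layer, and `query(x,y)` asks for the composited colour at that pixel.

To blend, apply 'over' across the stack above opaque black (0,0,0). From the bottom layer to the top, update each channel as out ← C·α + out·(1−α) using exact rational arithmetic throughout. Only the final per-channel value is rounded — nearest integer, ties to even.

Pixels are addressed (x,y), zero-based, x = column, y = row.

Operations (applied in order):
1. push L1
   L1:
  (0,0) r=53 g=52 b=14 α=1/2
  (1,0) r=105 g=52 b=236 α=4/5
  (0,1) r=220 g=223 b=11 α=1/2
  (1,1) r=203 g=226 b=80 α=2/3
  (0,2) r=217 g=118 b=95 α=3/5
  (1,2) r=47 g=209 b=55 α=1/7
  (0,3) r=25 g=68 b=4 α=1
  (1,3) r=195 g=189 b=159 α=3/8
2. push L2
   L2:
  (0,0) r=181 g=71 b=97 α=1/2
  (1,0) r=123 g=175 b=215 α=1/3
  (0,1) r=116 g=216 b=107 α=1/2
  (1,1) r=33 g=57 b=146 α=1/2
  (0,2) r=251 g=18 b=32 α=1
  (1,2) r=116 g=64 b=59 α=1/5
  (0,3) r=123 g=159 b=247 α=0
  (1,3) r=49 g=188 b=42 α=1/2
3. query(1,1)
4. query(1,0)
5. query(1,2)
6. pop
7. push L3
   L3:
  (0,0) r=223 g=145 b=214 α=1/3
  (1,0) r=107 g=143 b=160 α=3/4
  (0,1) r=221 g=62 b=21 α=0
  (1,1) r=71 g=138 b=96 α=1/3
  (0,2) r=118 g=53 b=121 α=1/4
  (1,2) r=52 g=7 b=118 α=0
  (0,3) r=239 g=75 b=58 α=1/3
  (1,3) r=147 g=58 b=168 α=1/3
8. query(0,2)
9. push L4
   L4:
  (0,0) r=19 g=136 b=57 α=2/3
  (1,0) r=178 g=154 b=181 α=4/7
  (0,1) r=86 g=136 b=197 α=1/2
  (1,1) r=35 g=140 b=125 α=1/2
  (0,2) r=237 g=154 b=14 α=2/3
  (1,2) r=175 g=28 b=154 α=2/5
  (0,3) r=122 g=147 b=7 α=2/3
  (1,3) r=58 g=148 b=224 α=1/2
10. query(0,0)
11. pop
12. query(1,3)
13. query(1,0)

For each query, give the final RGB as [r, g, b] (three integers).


(1,1) stack=L1,L2; from [0,0,0]:
+L1 (α=2/3) → [406/3, 452/3, 160/3]
+L2 (α=1/2) → [505/6, 623/6, 299/3]
rounded: [84, 104, 100]

query (1,0) [L1,L2] — begin 0,0,0
+L1 (α=4/5) → [84, 208/5, 944/5]
+L2 (α=1/3) → [97, 1291/15, 2963/15]
→ [97, 86, 198]

at x=1,y=2 over L1,L2:
after L1 α=1/7: [47/7, 209/7, 55/7]
after L2 α=1/5: [200/7, 1284/35, 633/35]
rounded: [29, 37, 18]

query (0,2) [L1,L3] — begin 0,0,0
L1 α=3/5: [651/5, 354/5, 57]
L3 α=1/4: [2543/20, 1327/20, 73]
→ [127, 66, 73]

(0,0) stack=L1,L3,L4; from [0,0,0]:
L1 α=1/2: [53/2, 26, 7]
L3 α=1/3: [92, 197/3, 76]
L4 α=2/3: [130/3, 1013/9, 190/3]
→ [43, 113, 63]

at x=1,y=3 over L1,L3:
after L1 α=3/8: [585/8, 567/8, 477/8]
after L3 α=1/3: [391/4, 799/12, 383/4]
= [98, 67, 96]

at x=1,y=0 over L1,L3:
L1 α=4/5: [84, 208/5, 944/5]
L3 α=3/4: [405/4, 2353/20, 836/5]
= [101, 118, 167]


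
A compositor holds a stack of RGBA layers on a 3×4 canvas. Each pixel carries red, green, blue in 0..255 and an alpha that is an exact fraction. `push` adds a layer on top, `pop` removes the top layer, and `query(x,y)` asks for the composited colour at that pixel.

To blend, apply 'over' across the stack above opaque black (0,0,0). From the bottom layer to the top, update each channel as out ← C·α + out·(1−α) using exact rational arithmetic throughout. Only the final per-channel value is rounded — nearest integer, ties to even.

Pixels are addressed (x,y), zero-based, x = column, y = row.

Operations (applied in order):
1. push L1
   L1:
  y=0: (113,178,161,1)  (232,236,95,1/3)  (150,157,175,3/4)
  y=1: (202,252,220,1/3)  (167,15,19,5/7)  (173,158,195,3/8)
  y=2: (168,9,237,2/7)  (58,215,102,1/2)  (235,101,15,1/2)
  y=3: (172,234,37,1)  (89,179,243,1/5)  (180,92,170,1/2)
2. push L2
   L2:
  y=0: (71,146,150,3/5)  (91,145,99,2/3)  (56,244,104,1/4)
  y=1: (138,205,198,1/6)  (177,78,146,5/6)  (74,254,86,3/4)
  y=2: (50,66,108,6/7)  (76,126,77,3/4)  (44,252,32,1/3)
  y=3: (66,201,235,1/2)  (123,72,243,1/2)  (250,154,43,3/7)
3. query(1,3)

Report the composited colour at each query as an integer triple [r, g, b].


(1,3) stack=L1,L2; from [0,0,0]:
L1 α=1/5: [89/5, 179/5, 243/5]
L2 α=1/2: [352/5, 539/10, 729/5]
= [70, 54, 146]


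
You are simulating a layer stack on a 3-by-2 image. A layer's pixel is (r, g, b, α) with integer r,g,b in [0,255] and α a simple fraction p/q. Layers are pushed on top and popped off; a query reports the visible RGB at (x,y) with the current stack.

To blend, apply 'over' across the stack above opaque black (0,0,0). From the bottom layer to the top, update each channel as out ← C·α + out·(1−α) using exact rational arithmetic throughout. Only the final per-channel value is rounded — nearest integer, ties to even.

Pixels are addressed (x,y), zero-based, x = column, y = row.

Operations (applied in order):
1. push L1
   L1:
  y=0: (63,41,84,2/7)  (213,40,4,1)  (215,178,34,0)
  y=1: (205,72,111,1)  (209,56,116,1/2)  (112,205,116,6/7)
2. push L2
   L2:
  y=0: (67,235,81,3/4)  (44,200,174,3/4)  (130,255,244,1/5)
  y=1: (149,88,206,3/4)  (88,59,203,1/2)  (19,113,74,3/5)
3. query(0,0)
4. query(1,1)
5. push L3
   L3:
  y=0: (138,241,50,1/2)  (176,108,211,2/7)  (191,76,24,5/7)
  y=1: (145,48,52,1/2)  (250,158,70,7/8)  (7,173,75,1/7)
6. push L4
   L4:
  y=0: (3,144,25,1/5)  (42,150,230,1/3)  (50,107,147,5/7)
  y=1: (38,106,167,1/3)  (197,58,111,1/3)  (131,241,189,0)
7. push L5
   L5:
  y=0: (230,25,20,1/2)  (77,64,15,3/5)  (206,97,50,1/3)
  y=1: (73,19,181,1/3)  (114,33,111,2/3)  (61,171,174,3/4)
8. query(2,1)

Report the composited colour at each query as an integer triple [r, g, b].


at x=0,y=0 over L1,L2:
L1 α=2/7: [18, 82/7, 24]
L2 α=3/4: [219/4, 5017/28, 267/4]
rounded: [55, 179, 67]

query (1,1) [L1,L2] — begin 0,0,0
L1 α=1/2: [209/2, 28, 58]
L2 α=1/2: [385/4, 87/2, 261/2]
rounded: [96, 44, 130]

at x=2,y=1 over L1,L2,L3,L4,L5:
L1 α=6/7: [96, 1230/7, 696/7]
L2 α=3/5: [249/5, 4833/35, 2946/35]
L3 α=1/7: [1529/35, 35053/245, 20301/245]
L4 α=0: [1529/35, 35053/245, 20301/245]
L5 α=3/4: [3967/70, 80369/490, 148191/980]
= [57, 164, 151]


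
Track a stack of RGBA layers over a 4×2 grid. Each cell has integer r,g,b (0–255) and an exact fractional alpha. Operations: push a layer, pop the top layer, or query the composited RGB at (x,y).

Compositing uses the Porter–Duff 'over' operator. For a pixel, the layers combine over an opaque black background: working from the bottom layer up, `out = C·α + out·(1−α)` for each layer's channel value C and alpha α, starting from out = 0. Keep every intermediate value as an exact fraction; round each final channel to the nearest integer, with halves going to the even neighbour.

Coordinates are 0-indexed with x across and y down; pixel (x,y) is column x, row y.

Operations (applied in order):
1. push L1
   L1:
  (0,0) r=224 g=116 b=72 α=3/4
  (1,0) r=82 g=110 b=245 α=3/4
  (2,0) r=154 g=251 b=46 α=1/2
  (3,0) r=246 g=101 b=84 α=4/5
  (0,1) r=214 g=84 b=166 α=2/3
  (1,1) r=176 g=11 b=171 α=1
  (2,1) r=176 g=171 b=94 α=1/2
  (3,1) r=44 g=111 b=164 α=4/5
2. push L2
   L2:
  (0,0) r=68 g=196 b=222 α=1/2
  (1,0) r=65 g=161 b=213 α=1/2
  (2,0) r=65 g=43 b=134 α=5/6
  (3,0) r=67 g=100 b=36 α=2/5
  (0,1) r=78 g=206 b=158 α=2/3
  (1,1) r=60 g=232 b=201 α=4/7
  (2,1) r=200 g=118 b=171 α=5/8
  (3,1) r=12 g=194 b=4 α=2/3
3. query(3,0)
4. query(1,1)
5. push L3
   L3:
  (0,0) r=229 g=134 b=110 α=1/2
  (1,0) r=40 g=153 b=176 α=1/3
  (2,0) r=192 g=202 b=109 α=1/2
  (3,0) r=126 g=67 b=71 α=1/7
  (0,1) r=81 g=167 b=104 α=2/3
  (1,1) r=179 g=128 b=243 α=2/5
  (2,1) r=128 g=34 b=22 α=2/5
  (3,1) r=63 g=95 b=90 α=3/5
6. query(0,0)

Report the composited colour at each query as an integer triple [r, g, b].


query (3,0) [L1,L2] — begin 0,0,0
L1 α=4/5: [984/5, 404/5, 336/5]
L2 α=2/5: [3622/25, 2212/25, 1368/25]
rounded: [145, 88, 55]

query (1,1) [L1,L2] — begin 0,0,0
+L1 (α=1) → [176, 11, 171]
+L2 (α=4/7) → [768/7, 961/7, 1317/7]
rounded: [110, 137, 188]

(0,0) stack=L1,L2,L3; from [0,0,0]:
+L1 (α=3/4) → [168, 87, 54]
+L2 (α=1/2) → [118, 283/2, 138]
+L3 (α=1/2) → [347/2, 551/4, 124]
= [174, 138, 124]


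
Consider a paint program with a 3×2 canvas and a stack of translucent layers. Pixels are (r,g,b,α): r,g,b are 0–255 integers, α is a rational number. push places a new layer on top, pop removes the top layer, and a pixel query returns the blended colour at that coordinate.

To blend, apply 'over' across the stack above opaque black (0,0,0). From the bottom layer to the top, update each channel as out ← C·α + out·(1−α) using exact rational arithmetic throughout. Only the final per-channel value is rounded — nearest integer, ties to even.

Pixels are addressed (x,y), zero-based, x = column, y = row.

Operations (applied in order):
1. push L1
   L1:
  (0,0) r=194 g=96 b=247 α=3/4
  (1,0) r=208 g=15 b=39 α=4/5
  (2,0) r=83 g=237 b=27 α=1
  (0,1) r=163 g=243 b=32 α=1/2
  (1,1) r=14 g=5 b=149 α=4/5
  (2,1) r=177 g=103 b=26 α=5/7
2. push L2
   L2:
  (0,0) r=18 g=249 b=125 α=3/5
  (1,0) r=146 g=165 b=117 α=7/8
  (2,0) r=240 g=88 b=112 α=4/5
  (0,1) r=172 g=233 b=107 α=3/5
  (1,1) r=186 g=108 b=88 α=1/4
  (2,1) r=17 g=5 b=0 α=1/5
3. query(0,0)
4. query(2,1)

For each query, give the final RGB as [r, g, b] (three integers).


query (0,0) [L1,L2] — begin 0,0,0
L1 α=3/4: [291/2, 72, 741/4]
L2 α=3/5: [69, 891/5, 1491/10]
rounded: [69, 178, 149]

query (2,1) [L1,L2] — begin 0,0,0
after L1 α=5/7: [885/7, 515/7, 130/7]
after L2 α=1/5: [3659/35, 419/7, 104/7]
= [105, 60, 15]


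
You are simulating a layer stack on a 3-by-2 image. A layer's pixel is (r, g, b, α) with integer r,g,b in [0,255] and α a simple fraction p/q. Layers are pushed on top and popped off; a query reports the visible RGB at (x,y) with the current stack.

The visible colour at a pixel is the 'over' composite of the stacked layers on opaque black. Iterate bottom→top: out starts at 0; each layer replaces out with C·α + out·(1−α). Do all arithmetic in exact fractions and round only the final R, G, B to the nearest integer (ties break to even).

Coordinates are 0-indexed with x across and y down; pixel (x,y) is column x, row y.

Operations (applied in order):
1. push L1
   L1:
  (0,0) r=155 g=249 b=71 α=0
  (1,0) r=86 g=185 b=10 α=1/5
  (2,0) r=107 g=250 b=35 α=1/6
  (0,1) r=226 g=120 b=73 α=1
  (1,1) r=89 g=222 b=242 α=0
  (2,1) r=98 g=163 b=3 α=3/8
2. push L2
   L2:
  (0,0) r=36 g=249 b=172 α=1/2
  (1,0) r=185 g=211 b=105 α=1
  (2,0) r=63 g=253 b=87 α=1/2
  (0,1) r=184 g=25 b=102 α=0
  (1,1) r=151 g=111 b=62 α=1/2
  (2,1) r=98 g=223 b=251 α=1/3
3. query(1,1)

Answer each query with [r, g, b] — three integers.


at x=1,y=1 over L1,L2:
+L1 (α=0) → [0, 0, 0]
+L2 (α=1/2) → [151/2, 111/2, 31]
rounded: [76, 56, 31]


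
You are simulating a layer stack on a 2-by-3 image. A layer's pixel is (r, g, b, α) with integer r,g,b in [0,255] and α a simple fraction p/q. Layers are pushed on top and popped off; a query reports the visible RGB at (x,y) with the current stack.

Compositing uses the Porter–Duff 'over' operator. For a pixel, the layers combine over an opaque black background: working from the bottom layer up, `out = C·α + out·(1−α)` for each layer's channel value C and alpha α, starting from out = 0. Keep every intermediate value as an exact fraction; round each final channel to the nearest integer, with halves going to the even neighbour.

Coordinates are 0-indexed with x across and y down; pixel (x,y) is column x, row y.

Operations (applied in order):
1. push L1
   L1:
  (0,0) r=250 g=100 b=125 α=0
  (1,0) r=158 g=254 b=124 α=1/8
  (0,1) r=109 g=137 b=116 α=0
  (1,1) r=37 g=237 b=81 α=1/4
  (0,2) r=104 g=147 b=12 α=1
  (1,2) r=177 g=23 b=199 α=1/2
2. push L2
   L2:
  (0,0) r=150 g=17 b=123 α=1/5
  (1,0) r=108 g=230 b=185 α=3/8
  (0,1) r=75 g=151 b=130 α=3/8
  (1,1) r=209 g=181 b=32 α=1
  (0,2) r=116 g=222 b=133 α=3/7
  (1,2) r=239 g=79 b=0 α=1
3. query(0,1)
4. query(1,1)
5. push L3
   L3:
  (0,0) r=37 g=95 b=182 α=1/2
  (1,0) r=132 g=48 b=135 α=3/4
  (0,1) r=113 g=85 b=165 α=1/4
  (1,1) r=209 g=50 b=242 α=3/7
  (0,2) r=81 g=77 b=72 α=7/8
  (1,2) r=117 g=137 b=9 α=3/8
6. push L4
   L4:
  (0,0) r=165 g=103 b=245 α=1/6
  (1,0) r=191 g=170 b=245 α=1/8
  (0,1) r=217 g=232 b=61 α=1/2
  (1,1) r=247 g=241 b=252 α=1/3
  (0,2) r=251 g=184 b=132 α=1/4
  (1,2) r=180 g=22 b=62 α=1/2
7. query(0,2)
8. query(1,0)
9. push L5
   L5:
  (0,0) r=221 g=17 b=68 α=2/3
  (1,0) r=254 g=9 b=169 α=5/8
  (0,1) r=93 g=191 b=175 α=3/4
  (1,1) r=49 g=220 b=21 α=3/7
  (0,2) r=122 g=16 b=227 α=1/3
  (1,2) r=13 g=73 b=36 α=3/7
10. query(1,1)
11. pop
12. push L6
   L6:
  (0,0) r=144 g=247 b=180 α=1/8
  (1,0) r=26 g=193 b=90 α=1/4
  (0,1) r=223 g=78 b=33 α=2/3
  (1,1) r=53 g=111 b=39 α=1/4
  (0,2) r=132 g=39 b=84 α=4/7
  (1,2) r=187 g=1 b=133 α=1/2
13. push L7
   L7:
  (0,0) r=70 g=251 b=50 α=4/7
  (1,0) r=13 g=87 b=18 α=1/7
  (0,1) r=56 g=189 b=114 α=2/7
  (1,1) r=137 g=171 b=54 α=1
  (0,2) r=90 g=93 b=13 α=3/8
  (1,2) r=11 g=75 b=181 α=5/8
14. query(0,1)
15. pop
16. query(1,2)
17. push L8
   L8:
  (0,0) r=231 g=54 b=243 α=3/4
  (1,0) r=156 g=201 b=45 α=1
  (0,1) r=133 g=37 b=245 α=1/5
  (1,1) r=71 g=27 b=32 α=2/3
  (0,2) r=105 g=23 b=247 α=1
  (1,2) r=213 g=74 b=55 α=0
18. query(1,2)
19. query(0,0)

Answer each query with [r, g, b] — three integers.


query (0,1) [L1,L2] — begin 0,0,0
after L1 α=0: [0, 0, 0]
after L2 α=3/8: [225/8, 453/8, 195/4]
= [28, 57, 49]

at x=1,y=1 over L1,L2:
+L1 (α=1/4) → [37/4, 237/4, 81/4]
+L2 (α=1) → [209, 181, 32]
→ [209, 181, 32]

(0,2) stack=L1,L2,L3,L4; from [0,0,0]:
after L1 α=1: [104, 147, 12]
after L2 α=3/7: [764/7, 1254/7, 447/7]
after L3 α=7/8: [4733/56, 5027/56, 3975/56]
after L4 α=1/4: [28255/224, 25385/224, 19317/224]
= [126, 113, 86]

(1,0) stack=L1,L2,L3,L4; from [0,0,0]:
L1 α=1/8: [79/4, 127/4, 31/2]
L2 α=3/8: [1691/32, 3395/32, 1265/16]
L3 α=3/4: [14363/128, 8003/128, 7745/64]
L4 α=1/8: [124989/1024, 77781/1024, 69895/512]
rounded: [122, 76, 137]

at x=1,y=1 over L1,L2,L3,L4,L5:
after L1 α=1/4: [37/4, 237/4, 81/4]
after L2 α=1: [209, 181, 32]
after L3 α=3/7: [209, 874/7, 122]
after L4 α=1/3: [665/3, 1145/7, 496/3]
after L5 α=3/7: [443/3, 9200/49, 2173/21]
= [148, 188, 103]

query (0,1) [L1,L2,L3,L4,L6,L7] — begin 0,0,0
L1 α=0: [0, 0, 0]
L2 α=3/8: [225/8, 453/8, 195/4]
L3 α=1/4: [1579/32, 2039/32, 1245/16]
L4 α=1/2: [8523/64, 9463/64, 2221/32]
L6 α=2/3: [37067/192, 19447/192, 4333/96]
L7 α=2/7: [206839/1344, 169811/1344, 43553/672]
rounded: [154, 126, 65]

at x=1,y=2 over L1,L2,L3,L4,L6:
+L1 (α=1/2) → [177/2, 23/2, 199/2]
+L2 (α=1) → [239, 79, 0]
+L3 (α=3/8) → [773/4, 403/4, 27/8]
+L4 (α=1/2) → [1493/8, 491/8, 523/16]
+L6 (α=1/2) → [2989/16, 499/16, 2651/32]
rounded: [187, 31, 83]

at x=1,y=2 over L1,L2,L3,L4,L6,L8:
L1 α=1/2: [177/2, 23/2, 199/2]
L2 α=1: [239, 79, 0]
L3 α=3/8: [773/4, 403/4, 27/8]
L4 α=1/2: [1493/8, 491/8, 523/16]
L6 α=1/2: [2989/16, 499/16, 2651/32]
L8 α=0: [2989/16, 499/16, 2651/32]
rounded: [187, 31, 83]

query (0,0) [L1,L2,L3,L4,L6,L8] — begin 0,0,0
+L1 (α=0) → [0, 0, 0]
+L2 (α=1/5) → [30, 17/5, 123/5]
+L3 (α=1/2) → [67/2, 246/5, 1033/10]
+L4 (α=1/6) → [665/12, 349/6, 1523/12]
+L6 (α=1/8) → [6383/96, 3925/48, 12821/96]
+L8 (α=3/4) → [72911/384, 11701/192, 82805/384]
→ [190, 61, 216]


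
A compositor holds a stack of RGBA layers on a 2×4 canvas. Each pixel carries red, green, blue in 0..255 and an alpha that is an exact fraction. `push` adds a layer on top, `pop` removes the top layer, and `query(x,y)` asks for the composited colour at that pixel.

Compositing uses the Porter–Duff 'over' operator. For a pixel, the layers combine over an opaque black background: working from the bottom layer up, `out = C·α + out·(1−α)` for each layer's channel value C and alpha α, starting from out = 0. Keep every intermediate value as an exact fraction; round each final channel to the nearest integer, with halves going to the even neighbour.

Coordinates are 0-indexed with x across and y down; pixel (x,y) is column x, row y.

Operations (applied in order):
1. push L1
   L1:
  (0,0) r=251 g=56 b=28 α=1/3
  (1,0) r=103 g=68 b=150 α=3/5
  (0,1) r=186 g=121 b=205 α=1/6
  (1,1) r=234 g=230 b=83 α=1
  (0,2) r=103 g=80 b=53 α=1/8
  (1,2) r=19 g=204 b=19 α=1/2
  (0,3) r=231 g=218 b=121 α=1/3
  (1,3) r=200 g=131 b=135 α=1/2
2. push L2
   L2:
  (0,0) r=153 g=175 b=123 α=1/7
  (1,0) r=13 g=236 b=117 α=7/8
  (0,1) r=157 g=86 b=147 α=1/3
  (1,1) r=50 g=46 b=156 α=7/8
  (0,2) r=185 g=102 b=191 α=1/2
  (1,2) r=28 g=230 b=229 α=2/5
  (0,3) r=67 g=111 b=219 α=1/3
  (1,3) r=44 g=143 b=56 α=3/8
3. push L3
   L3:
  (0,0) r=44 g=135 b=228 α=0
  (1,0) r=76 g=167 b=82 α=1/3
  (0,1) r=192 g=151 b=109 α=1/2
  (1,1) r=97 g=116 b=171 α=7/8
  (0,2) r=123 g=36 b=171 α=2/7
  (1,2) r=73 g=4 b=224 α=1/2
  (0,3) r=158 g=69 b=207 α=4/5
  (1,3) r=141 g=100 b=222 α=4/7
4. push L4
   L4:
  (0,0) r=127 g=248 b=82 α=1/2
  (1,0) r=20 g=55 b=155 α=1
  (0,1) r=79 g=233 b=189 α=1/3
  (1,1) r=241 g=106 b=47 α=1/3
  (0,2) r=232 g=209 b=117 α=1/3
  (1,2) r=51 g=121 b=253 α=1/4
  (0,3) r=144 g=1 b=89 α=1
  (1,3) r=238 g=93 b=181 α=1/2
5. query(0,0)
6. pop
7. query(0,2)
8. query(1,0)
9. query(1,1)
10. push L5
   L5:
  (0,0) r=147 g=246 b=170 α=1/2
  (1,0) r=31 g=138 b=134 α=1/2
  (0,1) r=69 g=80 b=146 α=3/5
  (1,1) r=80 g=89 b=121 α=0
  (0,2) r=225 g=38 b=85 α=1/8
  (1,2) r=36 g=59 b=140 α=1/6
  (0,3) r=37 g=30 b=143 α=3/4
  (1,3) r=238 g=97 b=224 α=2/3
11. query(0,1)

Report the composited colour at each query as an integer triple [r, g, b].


query (0,0) [L1,L2,L3,L4] — begin 0,0,0
+L1 (α=1/3) → [251/3, 56/3, 28/3]
+L2 (α=1/7) → [655/7, 41, 179/7]
+L3 (α=0) → [655/7, 41, 179/7]
+L4 (α=1/2) → [772/7, 289/2, 753/14]
rounded: [110, 144, 54]

(0,2) stack=L1,L2,L3; from [0,0,0]:
+L1 (α=1/8) → [103/8, 10, 53/8]
+L2 (α=1/2) → [1583/16, 56, 1581/16]
+L3 (α=2/7) → [1693/16, 352/7, 1911/16]
= [106, 50, 119]

at x=1,y=0 over L1,L2,L3:
+L1 (α=3/5) → [309/5, 204/5, 90]
+L2 (α=7/8) → [191/10, 1058/5, 909/8]
+L3 (α=1/3) → [571/15, 2951/15, 1237/12]
rounded: [38, 197, 103]

(1,1) stack=L1,L2,L3; from [0,0,0]:
L1 α=1: [234, 230, 83]
L2 α=7/8: [73, 69, 1175/8]
L3 α=7/8: [94, 881/8, 10751/64]
= [94, 110, 168]

at x=0,y=1 over L1,L2,L3,L5:
L1 α=1/6: [31, 121/6, 205/6]
L2 α=1/3: [73, 379/9, 646/9]
L3 α=1/2: [265/2, 869/9, 1627/18]
L5 α=3/5: [472/5, 3898/45, 5569/45]
rounded: [94, 87, 124]


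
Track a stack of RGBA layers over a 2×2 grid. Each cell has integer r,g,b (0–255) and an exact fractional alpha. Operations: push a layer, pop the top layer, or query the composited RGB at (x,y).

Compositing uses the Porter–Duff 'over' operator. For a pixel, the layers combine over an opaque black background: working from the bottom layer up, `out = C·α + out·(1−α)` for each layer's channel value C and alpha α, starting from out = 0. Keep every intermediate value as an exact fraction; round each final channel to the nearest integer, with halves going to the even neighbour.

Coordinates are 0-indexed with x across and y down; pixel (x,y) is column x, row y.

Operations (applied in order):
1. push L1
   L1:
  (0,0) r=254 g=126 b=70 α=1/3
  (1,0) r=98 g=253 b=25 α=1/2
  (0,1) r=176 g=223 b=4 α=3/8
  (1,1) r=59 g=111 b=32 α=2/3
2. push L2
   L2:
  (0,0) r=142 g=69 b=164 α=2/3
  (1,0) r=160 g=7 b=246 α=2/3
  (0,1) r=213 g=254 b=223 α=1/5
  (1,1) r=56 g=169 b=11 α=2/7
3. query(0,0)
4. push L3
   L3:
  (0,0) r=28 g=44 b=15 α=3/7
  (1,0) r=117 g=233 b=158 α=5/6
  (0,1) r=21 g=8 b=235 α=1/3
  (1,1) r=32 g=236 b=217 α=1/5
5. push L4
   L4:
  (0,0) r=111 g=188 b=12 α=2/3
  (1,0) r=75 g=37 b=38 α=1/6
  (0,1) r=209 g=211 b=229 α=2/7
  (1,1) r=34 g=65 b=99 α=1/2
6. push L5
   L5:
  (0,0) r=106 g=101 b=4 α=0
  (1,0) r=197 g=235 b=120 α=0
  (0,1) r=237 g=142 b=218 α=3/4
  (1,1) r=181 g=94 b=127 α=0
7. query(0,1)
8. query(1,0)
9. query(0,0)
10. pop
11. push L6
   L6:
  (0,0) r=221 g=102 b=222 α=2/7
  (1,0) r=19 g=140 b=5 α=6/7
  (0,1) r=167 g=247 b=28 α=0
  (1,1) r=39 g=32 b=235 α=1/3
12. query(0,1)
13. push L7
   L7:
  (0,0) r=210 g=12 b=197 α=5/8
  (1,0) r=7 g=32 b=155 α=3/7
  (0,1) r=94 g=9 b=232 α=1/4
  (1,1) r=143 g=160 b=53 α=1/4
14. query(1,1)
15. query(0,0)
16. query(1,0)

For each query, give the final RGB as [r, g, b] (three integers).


(0,0) stack=L1,L2; from [0,0,0]:
+L1 (α=1/3) → [254/3, 42, 70/3]
+L2 (α=2/3) → [1106/9, 60, 1054/9]
→ [123, 60, 117]

query (0,1) [L1,L2,L3,L4,L5] — begin 0,0,0
+L1 (α=3/8) → [66, 669/8, 3/2]
+L2 (α=1/5) → [477/5, 1177/10, 229/5]
+L3 (α=1/3) → [353/5, 1217/15, 1633/15]
+L4 (α=2/7) → [771/7, 2483/21, 3007/21]
+L5 (α=3/4) → [1437/7, 11429/84, 16741/84]
= [205, 136, 199]

(1,0) stack=L1,L2,L3,L4,L5; from [0,0,0]:
after L1 α=1/2: [49, 253/2, 25/2]
after L2 α=2/3: [123, 281/6, 1009/6]
after L3 α=5/6: [118, 7271/36, 5749/36]
after L4 α=1/6: [665/6, 37687/216, 30113/216]
after L5 α=0: [665/6, 37687/216, 30113/216]
rounded: [111, 174, 139]

at x=0,y=0 over L1,L2,L3,L4,L5:
L1 α=1/3: [254/3, 42, 70/3]
L2 α=2/3: [1106/9, 60, 1054/9]
L3 α=3/7: [740/9, 372/7, 4621/63]
L4 α=2/3: [2738/27, 3004/21, 6133/189]
L5 α=0: [2738/27, 3004/21, 6133/189]
rounded: [101, 143, 32]

(0,1) stack=L1,L2,L3,L4,L6; from [0,0,0]:
+L1 (α=3/8) → [66, 669/8, 3/2]
+L2 (α=1/5) → [477/5, 1177/10, 229/5]
+L3 (α=1/3) → [353/5, 1217/15, 1633/15]
+L4 (α=2/7) → [771/7, 2483/21, 3007/21]
+L6 (α=0) → [771/7, 2483/21, 3007/21]
→ [110, 118, 143]

query (1,1) [L1,L2,L3,L4,L6,L7] — begin 0,0,0
+L1 (α=2/3) → [118/3, 74, 64/3]
+L2 (α=2/7) → [926/21, 708/7, 386/21]
+L3 (α=1/5) → [4376/105, 4484/35, 6101/105]
+L4 (α=1/2) → [3973/105, 6759/70, 8248/105]
+L6 (α=1/3) → [12041/315, 7879/105, 41171/315]
+L7 (α=1/4) → [6764/105, 13479/140, 11684/105]
= [64, 96, 111]

(0,0) stack=L1,L2,L3,L4,L6,L7; from [0,0,0]:
+L1 (α=1/3) → [254/3, 42, 70/3]
+L2 (α=2/3) → [1106/9, 60, 1054/9]
+L3 (α=3/7) → [740/9, 372/7, 4621/63]
+L4 (α=2/3) → [2738/27, 3004/21, 6133/189]
+L6 (α=2/7) → [25624/189, 19304/147, 114581/1323]
+L7 (α=5/8) → [45887/252, 5561/98, 274483/1764]
rounded: [182, 57, 156]

(1,0) stack=L1,L2,L3,L4,L6,L7; from [0,0,0]:
after L1 α=1/2: [49, 253/2, 25/2]
after L2 α=2/3: [123, 281/6, 1009/6]
after L3 α=5/6: [118, 7271/36, 5749/36]
after L4 α=1/6: [665/6, 37687/216, 30113/216]
after L6 α=6/7: [1349/42, 219127/1512, 36593/1512]
after L7 α=3/7: [3139/147, 255415/2646, 212363/2646]
= [21, 97, 80]


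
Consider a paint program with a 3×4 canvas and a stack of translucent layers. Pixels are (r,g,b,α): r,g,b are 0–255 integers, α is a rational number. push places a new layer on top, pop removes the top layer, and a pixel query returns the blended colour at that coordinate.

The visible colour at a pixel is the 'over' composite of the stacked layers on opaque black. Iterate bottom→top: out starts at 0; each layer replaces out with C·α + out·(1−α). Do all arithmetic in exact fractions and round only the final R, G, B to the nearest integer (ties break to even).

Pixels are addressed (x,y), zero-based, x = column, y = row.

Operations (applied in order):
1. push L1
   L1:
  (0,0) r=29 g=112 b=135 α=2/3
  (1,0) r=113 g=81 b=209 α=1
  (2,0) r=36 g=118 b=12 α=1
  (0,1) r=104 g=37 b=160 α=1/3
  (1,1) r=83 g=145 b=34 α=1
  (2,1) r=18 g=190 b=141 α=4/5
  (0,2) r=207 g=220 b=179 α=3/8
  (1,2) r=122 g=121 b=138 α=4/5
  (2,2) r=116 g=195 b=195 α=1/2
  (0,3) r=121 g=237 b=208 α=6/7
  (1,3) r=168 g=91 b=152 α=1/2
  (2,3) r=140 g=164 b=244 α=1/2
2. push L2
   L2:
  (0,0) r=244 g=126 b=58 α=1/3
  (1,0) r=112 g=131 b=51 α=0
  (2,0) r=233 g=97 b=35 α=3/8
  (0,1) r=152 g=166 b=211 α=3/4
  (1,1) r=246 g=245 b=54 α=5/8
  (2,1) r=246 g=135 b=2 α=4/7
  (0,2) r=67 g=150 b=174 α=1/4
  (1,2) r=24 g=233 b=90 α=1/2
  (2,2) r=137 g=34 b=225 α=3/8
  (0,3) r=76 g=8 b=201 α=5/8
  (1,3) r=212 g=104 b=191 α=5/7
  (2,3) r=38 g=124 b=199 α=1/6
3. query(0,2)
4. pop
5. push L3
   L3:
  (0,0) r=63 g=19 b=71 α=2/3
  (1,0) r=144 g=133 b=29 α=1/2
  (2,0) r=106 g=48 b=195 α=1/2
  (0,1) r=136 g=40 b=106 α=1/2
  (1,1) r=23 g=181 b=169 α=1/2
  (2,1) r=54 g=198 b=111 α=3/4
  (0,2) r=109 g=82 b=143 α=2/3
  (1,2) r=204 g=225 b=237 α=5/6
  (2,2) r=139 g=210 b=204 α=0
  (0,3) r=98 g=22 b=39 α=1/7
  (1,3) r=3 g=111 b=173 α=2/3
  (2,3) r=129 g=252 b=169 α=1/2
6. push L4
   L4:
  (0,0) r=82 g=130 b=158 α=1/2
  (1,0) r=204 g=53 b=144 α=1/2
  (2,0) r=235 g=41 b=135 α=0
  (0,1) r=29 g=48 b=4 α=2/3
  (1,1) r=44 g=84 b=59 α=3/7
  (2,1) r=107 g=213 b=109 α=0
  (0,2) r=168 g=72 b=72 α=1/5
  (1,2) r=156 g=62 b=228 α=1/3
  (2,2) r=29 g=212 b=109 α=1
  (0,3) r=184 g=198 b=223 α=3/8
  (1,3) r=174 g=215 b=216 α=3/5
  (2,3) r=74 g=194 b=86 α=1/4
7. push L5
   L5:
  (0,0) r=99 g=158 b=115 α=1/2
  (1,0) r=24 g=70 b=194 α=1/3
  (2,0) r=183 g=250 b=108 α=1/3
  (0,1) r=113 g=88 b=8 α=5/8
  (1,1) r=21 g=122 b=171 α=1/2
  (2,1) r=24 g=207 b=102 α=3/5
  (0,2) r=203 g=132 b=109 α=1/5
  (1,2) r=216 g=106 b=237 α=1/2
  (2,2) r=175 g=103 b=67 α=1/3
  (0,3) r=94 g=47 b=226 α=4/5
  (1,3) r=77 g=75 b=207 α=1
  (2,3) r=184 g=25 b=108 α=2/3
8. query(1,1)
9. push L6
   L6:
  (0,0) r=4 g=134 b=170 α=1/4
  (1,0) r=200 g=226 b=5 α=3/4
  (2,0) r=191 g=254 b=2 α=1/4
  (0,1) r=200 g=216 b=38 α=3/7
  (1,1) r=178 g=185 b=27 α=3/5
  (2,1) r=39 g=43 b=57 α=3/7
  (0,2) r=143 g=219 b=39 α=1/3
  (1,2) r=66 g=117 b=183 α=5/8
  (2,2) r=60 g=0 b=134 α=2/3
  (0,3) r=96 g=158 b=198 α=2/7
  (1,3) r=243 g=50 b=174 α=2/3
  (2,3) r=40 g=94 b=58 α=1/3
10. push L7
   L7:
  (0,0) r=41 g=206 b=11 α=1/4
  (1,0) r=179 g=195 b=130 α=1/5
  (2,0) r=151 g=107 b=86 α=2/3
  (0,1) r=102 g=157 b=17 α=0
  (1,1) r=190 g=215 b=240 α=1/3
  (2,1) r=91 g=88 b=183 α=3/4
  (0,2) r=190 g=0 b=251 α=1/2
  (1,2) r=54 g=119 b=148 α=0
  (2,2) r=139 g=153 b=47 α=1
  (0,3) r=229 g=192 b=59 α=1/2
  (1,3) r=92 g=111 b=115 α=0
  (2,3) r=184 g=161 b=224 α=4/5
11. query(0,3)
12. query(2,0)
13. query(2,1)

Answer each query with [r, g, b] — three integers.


(0,2) stack=L1,L2; from [0,0,0]:
L1 α=3/8: [621/8, 165/2, 537/8]
L2 α=1/4: [2399/32, 795/8, 3003/32]
= [75, 99, 94]

query (1,1) [L1,L3,L4,L5] — begin 0,0,0
+L1 (α=1) → [83, 145, 34]
+L3 (α=1/2) → [53, 163, 203/2]
+L4 (α=3/7) → [344/7, 904/7, 583/7]
+L5 (α=1/2) → [491/14, 879/7, 890/7]
= [35, 126, 127]

query (0,3) [L1,L3,L4,L5,L6,L7] — begin 0,0,0
+L1 (α=6/7) → [726/7, 1422/7, 1248/7]
+L3 (α=1/7) → [5042/49, 8686/49, 7761/49]
+L4 (α=3/8) → [26129/196, 9067/49, 35793/196]
+L5 (α=4/5) → [19965/196, 18279/245, 212977/980]
+L6 (α=2/7) → [137457/1372, 33763/343, 290593/1372]
+L7 (α=1/2) → [451645/2744, 99619/686, 371541/2744]
→ [165, 145, 135]

query (2,0) [L1,L3,L4,L5,L6,L7] — begin 0,0,0
after L1 α=1: [36, 118, 12]
after L3 α=1/2: [71, 83, 207/2]
after L4 α=0: [71, 83, 207/2]
after L5 α=1/3: [325/3, 416/3, 105]
after L6 α=1/4: [129, 335/2, 317/4]
after L7 α=2/3: [431/3, 763/6, 335/4]
rounded: [144, 127, 84]

at x=2,y=1 over L1,L3,L4,L5,L6,L7:
L1 α=4/5: [72/5, 152, 564/5]
L3 α=3/4: [441/10, 373/2, 2229/20]
L4 α=0: [441/10, 373/2, 2229/20]
L5 α=3/5: [801/25, 994/5, 5289/50]
L6 α=3/7: [6129/175, 4621/35, 14853/175]
L7 α=3/4: [13476/175, 13861/140, 27732/175]
= [77, 99, 158]


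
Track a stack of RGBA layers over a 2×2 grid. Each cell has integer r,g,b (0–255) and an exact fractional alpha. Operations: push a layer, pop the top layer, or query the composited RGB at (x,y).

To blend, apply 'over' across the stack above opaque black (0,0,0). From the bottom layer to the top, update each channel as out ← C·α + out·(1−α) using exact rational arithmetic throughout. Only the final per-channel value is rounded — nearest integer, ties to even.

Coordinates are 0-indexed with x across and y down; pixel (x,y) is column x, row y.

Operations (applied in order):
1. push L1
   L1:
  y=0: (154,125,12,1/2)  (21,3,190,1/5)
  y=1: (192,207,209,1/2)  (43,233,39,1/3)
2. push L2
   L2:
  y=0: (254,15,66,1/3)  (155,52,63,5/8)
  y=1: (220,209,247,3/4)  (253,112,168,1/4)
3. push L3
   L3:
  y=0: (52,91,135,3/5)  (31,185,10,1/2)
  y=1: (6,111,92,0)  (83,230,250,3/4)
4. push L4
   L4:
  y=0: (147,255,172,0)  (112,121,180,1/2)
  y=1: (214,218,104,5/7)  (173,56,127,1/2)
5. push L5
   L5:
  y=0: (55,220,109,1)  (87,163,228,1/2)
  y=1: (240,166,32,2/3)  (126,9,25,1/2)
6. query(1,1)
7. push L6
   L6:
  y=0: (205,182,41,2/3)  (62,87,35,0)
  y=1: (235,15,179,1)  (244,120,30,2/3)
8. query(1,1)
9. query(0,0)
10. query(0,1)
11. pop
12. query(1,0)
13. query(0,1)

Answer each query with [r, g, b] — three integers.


(1,1) stack=L1,L2,L3,L4,L5; from [0,0,0]:
+L1 (α=1/3) → [43/3, 233/3, 13]
+L2 (α=1/4) → [74, 345/4, 207/4]
+L3 (α=3/4) → [323/4, 3105/16, 3207/16]
+L4 (α=1/2) → [1015/8, 4001/32, 5239/32]
+L5 (α=1/2) → [2023/16, 4289/64, 6039/64]
= [126, 67, 94]

query (1,1) [L1,L2,L3,L4,L5,L6] — begin 0,0,0
+L1 (α=1/3) → [43/3, 233/3, 13]
+L2 (α=1/4) → [74, 345/4, 207/4]
+L3 (α=3/4) → [323/4, 3105/16, 3207/16]
+L4 (α=1/2) → [1015/8, 4001/32, 5239/32]
+L5 (α=1/2) → [2023/16, 4289/64, 6039/64]
+L6 (α=2/3) → [3277/16, 19649/192, 3293/64]
= [205, 102, 51]

(0,0) stack=L1,L2,L3,L4,L5,L6; from [0,0,0]:
L1 α=1/2: [77, 125/2, 6]
L2 α=1/3: [136, 140/3, 26]
L3 α=3/5: [428/5, 1099/15, 457/5]
L4 α=0: [428/5, 1099/15, 457/5]
L5 α=1: [55, 220, 109]
L6 α=2/3: [155, 584/3, 191/3]
→ [155, 195, 64]

at x=0,y=1 over L1,L2,L3,L4,L5,L6:
+L1 (α=1/2) → [96, 207/2, 209/2]
+L2 (α=3/4) → [189, 1461/8, 1691/8]
+L3 (α=0) → [189, 1461/8, 1691/8]
+L4 (α=5/7) → [1448/7, 5821/28, 3771/28]
+L5 (α=2/3) → [4808/21, 5039/28, 5563/84]
+L6 (α=1) → [235, 15, 179]
rounded: [235, 15, 179]

query (1,0) [L1,L2,L3,L4,L5] — begin 0,0,0
+L1 (α=1/5) → [21/5, 3/5, 38]
+L2 (α=5/8) → [1969/20, 1309/40, 429/8]
+L3 (α=1/2) → [2589/40, 8709/80, 509/16]
+L4 (α=1/2) → [7069/80, 18389/160, 3389/32]
+L5 (α=1/2) → [14029/160, 44469/320, 10685/64]
→ [88, 139, 167]

query (0,1) [L1,L2,L3,L4,L5] — begin 0,0,0
L1 α=1/2: [96, 207/2, 209/2]
L2 α=3/4: [189, 1461/8, 1691/8]
L3 α=0: [189, 1461/8, 1691/8]
L4 α=5/7: [1448/7, 5821/28, 3771/28]
L5 α=2/3: [4808/21, 5039/28, 5563/84]
rounded: [229, 180, 66]


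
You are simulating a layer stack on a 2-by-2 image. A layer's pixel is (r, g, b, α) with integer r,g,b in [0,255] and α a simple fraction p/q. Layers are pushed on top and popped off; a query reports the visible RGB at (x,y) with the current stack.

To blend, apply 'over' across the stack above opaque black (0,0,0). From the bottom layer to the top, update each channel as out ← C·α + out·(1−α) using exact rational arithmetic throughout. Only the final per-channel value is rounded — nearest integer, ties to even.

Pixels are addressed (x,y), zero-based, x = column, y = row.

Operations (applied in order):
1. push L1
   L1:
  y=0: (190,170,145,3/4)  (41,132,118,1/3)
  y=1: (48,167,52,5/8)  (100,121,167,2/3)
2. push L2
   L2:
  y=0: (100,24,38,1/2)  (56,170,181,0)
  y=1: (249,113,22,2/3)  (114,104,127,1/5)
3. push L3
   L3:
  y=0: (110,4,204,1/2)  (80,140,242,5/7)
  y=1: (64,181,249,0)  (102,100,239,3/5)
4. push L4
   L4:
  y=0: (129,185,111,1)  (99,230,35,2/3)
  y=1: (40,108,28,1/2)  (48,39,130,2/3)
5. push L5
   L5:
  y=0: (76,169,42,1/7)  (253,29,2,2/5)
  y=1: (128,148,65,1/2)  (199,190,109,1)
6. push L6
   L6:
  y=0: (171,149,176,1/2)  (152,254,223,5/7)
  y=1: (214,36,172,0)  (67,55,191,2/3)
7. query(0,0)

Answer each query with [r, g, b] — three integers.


(0,0) stack=L1,L2,L3,L4,L5,L6; from [0,0,0]:
after L1 α=3/4: [285/2, 255/2, 435/4]
after L2 α=1/2: [485/4, 303/4, 587/8]
after L3 α=1/2: [925/8, 319/8, 2219/16]
after L4 α=1: [129, 185, 111]
after L5 α=1/7: [850/7, 1279/7, 708/7]
after L6 α=1/2: [2047/14, 1161/7, 970/7]
rounded: [146, 166, 139]


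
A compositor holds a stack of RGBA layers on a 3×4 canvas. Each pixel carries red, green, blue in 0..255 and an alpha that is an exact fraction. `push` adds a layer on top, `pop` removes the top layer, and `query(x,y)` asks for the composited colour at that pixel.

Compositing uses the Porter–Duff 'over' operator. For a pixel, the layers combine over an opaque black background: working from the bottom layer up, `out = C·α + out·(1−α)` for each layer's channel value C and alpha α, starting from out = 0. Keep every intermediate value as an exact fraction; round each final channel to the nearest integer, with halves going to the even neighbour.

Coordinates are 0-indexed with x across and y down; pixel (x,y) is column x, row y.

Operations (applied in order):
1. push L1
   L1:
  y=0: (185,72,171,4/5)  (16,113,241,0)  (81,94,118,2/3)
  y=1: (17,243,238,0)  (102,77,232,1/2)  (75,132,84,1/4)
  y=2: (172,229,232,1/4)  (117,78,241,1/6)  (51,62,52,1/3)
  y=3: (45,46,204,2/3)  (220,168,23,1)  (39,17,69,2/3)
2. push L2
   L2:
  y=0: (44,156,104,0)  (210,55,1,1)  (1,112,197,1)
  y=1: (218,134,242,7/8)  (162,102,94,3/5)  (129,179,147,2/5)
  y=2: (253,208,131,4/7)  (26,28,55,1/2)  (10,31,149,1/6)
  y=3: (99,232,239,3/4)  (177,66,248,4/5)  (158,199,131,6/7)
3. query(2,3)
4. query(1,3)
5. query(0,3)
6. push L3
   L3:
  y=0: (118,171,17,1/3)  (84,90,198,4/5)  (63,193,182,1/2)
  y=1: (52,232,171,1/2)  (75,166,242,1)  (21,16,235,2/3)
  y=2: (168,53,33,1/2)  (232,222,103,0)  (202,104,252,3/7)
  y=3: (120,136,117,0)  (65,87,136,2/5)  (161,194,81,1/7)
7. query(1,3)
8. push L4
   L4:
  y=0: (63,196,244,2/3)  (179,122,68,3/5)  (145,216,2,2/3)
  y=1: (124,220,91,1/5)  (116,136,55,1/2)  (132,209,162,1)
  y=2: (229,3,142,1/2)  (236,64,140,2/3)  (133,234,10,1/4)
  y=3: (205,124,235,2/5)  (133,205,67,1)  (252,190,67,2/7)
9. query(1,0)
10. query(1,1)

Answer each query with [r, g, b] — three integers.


(2,3) stack=L1,L2; from [0,0,0]:
after L1 α=2/3: [26, 34/3, 46]
after L2 α=6/7: [974/7, 3616/21, 832/7]
rounded: [139, 172, 119]

at x=1,y=3 over L1,L2:
L1 α=1: [220, 168, 23]
L2 α=4/5: [928/5, 432/5, 203]
rounded: [186, 86, 203]

at x=0,y=3 over L1,L2:
+L1 (α=2/3) → [30, 92/3, 136]
+L2 (α=3/4) → [327/4, 545/3, 853/4]
→ [82, 182, 213]

query (1,3) [L1,L2,L3] — begin 0,0,0
after L1 α=1: [220, 168, 23]
after L2 α=4/5: [928/5, 432/5, 203]
after L3 α=2/5: [3434/25, 2166/25, 881/5]
→ [137, 87, 176]

query (1,0) [L1,L2,L3,L4] — begin 0,0,0
L1 α=0: [0, 0, 0]
L2 α=1: [210, 55, 1]
L3 α=4/5: [546/5, 83, 793/5]
L4 α=3/5: [3777/25, 532/5, 2606/25]
= [151, 106, 104]

at x=1,y=1 over L1,L2,L3,L4:
after L1 α=1/2: [51, 77/2, 116]
after L2 α=3/5: [588/5, 383/5, 514/5]
after L3 α=1: [75, 166, 242]
after L4 α=1/2: [191/2, 151, 297/2]
rounded: [96, 151, 148]


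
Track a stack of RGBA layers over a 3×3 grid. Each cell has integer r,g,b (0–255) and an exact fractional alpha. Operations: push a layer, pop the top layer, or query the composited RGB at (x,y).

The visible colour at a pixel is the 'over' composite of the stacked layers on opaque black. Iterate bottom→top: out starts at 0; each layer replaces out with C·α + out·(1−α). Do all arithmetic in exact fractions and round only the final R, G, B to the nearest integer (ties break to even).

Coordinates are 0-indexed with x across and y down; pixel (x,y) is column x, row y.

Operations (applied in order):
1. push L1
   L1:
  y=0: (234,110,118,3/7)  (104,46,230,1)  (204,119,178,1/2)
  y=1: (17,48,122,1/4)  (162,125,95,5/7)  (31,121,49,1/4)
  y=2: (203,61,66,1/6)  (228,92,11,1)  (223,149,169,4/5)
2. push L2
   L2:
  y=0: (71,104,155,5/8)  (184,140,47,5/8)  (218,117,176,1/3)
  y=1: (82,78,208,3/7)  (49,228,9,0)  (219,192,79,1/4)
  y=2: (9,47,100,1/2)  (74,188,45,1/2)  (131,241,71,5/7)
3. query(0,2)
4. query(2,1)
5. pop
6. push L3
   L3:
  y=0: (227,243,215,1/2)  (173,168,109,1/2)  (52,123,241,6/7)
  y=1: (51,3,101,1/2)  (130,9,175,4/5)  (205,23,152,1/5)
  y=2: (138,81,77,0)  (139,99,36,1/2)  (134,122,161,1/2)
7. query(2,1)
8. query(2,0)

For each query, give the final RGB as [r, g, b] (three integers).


(0,2) stack=L1,L2; from [0,0,0]:
after L1 α=1/6: [203/6, 61/6, 11]
after L2 α=1/2: [257/12, 343/12, 111/2]
= [21, 29, 56]

at x=2,y=1 over L1,L2:
after L1 α=1/4: [31/4, 121/4, 49/4]
after L2 α=1/4: [969/16, 1131/16, 463/16]
= [61, 71, 29]

(2,1) stack=L1,L3; from [0,0,0]:
+L1 (α=1/4) → [31/4, 121/4, 49/4]
+L3 (α=1/5) → [236/5, 144/5, 201/5]
= [47, 29, 40]

at x=2,y=0 over L1,L3:
+L1 (α=1/2) → [102, 119/2, 89]
+L3 (α=6/7) → [414/7, 1595/14, 1535/7]
→ [59, 114, 219]


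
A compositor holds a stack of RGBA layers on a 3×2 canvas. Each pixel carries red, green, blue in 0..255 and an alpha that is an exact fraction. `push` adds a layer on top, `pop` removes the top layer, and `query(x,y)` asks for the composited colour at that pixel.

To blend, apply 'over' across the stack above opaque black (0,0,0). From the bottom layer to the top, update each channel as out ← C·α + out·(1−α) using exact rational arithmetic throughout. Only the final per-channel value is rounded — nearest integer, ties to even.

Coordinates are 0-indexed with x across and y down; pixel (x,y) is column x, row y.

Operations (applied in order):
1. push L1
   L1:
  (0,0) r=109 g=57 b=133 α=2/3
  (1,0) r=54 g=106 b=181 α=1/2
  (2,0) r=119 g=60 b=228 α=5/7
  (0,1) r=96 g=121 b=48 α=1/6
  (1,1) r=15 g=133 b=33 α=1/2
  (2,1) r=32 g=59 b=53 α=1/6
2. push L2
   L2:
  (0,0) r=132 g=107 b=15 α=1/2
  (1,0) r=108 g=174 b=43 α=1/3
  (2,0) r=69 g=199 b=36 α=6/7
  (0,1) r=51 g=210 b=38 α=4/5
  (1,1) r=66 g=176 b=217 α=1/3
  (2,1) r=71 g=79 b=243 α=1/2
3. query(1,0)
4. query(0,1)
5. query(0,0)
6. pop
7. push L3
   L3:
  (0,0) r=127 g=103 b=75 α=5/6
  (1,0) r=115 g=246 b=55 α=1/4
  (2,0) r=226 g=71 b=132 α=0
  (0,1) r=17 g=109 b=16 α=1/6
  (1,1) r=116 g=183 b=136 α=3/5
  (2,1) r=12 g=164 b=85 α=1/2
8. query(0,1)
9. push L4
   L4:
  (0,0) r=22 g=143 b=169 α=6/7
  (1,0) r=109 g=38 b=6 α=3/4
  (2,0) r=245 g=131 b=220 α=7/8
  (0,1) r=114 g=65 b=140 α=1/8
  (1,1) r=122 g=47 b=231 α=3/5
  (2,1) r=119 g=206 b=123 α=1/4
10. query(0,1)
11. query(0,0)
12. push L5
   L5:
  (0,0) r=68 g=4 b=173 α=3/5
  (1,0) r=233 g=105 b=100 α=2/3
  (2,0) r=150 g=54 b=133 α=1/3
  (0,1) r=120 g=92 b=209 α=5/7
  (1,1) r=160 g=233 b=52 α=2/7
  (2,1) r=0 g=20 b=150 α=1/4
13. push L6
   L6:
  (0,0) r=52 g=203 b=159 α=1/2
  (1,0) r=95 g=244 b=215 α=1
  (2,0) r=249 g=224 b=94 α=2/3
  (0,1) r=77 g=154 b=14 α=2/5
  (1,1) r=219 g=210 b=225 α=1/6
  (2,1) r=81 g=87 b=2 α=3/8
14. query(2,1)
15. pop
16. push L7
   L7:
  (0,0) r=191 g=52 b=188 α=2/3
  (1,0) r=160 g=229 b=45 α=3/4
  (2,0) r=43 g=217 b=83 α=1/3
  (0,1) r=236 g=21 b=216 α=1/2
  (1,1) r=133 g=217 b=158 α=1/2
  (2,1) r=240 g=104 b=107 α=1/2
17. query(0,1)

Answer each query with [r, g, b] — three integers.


query (1,0) [L1,L2] — begin 0,0,0
after L1 α=1/2: [27, 53, 181/2]
after L2 α=1/3: [54, 280/3, 224/3]
= [54, 93, 75]

(0,1) stack=L1,L2; from [0,0,0]:
L1 α=1/6: [16, 121/6, 8]
L2 α=4/5: [44, 5161/30, 32]
rounded: [44, 172, 32]

query (0,0) [L1,L2] — begin 0,0,0
L1 α=2/3: [218/3, 38, 266/3]
L2 α=1/2: [307/3, 145/2, 311/6]
= [102, 72, 52]

(0,1) stack=L1,L3; from [0,0,0]:
L1 α=1/6: [16, 121/6, 8]
L3 α=1/6: [97/6, 1259/36, 28/3]
→ [16, 35, 9]

query (0,1) [L1,L3,L4] — begin 0,0,0
+L1 (α=1/6) → [16, 121/6, 8]
+L3 (α=1/6) → [97/6, 1259/36, 28/3]
+L4 (α=1/8) → [1363/48, 11153/288, 77/3]
rounded: [28, 39, 26]

at x=0,y=0 over L1,L3,L4:
L1 α=2/3: [218/3, 38, 266/3]
L3 α=5/6: [2123/18, 553/6, 1391/18]
L4 α=6/7: [4499/126, 5701/42, 19643/126]
→ [36, 136, 156]

query (2,1) [L1,L3,L4,L5,L6] — begin 0,0,0
after L1 α=1/6: [16/3, 59/6, 53/6]
after L3 α=1/2: [26/3, 1043/12, 563/12]
after L4 α=1/4: [145/4, 1867/16, 1055/16]
after L5 α=1/4: [435/16, 5921/64, 5565/64]
after L6 α=3/8: [6063/128, 46309/512, 28209/512]
= [47, 90, 55]

at x=0,y=1 over L1,L3,L4,L5,L7:
+L1 (α=1/6) → [16, 121/6, 8]
+L3 (α=1/6) → [97/6, 1259/36, 28/3]
+L4 (α=1/8) → [1363/48, 11153/288, 77/3]
+L5 (α=5/7) → [15763/168, 77393/1008, 3289/21]
+L7 (α=1/2) → [55411/336, 98561/2016, 7825/42]
= [165, 49, 186]


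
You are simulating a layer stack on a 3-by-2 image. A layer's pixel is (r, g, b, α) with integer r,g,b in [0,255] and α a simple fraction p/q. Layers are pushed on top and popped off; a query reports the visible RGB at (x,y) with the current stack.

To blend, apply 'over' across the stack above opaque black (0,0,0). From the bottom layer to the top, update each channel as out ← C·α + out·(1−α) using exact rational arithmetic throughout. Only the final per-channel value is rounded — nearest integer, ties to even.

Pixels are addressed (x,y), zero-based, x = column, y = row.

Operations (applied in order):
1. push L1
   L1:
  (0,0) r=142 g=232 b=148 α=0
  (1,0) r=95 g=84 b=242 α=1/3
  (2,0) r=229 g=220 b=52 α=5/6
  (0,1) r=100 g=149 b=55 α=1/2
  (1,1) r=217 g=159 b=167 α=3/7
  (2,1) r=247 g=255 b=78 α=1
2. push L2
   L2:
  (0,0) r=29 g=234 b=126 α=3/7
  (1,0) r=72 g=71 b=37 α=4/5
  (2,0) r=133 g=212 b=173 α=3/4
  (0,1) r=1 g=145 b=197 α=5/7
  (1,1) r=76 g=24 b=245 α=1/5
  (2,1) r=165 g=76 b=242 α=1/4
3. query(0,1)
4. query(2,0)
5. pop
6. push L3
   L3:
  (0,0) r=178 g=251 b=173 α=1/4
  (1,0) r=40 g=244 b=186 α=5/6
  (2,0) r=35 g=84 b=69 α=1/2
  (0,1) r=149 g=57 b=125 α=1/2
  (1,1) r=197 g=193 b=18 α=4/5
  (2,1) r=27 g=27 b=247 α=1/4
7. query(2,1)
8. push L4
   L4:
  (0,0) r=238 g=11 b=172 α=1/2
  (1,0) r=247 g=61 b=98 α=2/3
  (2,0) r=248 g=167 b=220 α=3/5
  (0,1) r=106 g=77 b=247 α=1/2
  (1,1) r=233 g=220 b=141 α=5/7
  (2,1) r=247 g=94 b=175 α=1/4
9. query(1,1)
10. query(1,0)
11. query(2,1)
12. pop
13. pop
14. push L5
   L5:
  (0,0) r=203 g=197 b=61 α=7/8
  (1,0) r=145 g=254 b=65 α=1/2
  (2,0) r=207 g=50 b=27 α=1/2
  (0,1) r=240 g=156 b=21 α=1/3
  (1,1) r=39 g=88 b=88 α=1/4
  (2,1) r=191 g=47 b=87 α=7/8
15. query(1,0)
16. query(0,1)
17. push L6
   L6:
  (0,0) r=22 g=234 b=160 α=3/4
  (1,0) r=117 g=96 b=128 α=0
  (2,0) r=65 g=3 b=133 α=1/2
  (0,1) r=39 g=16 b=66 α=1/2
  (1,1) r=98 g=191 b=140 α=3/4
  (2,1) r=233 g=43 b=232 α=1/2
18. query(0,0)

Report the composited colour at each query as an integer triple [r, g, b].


query (0,1) [L1,L2] — begin 0,0,0
L1 α=1/2: [50, 149/2, 55/2]
L2 α=5/7: [15, 874/7, 1040/7]
→ [15, 125, 149]

query (2,0) [L1,L2] — begin 0,0,0
L1 α=5/6: [1145/6, 550/3, 130/3]
L2 α=3/4: [3539/24, 1229/6, 1687/12]
= [147, 205, 141]

query (2,1) [L1,L3] — begin 0,0,0
L1 α=1: [247, 255, 78]
L3 α=1/4: [192, 198, 481/4]
→ [192, 198, 120]

(1,1) stack=L1,L3,L4; from [0,0,0]:
after L1 α=3/7: [93, 477/7, 501/7]
after L3 α=4/5: [881/5, 5881/35, 201/7]
after L4 α=5/7: [7587/35, 50262/245, 5337/49]
rounded: [217, 205, 109]

at x=1,y=0 over L1,L3,L4:
+L1 (α=1/3) → [95/3, 28, 242/3]
+L3 (α=5/6) → [695/18, 208, 1516/9]
+L4 (α=2/3) → [9587/54, 110, 3280/27]
= [178, 110, 121]

at x=2,y=1 over L1,L3,L4:
L1 α=1: [247, 255, 78]
L3 α=1/4: [192, 198, 481/4]
L4 α=1/4: [823/4, 172, 2143/16]
rounded: [206, 172, 134]

query (1,0) [L1,L5] — begin 0,0,0
after L1 α=1/3: [95/3, 28, 242/3]
after L5 α=1/2: [265/3, 141, 437/6]
= [88, 141, 73]

(0,1) stack=L1,L5; from [0,0,0]:
L1 α=1/2: [50, 149/2, 55/2]
L5 α=1/3: [340/3, 305/3, 76/3]
→ [113, 102, 25]

query (0,0) [L1,L5,L6] — begin 0,0,0
after L1 α=0: [0, 0, 0]
after L5 α=7/8: [1421/8, 1379/8, 427/8]
after L6 α=3/4: [1949/32, 6995/32, 4267/32]
→ [61, 219, 133]
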